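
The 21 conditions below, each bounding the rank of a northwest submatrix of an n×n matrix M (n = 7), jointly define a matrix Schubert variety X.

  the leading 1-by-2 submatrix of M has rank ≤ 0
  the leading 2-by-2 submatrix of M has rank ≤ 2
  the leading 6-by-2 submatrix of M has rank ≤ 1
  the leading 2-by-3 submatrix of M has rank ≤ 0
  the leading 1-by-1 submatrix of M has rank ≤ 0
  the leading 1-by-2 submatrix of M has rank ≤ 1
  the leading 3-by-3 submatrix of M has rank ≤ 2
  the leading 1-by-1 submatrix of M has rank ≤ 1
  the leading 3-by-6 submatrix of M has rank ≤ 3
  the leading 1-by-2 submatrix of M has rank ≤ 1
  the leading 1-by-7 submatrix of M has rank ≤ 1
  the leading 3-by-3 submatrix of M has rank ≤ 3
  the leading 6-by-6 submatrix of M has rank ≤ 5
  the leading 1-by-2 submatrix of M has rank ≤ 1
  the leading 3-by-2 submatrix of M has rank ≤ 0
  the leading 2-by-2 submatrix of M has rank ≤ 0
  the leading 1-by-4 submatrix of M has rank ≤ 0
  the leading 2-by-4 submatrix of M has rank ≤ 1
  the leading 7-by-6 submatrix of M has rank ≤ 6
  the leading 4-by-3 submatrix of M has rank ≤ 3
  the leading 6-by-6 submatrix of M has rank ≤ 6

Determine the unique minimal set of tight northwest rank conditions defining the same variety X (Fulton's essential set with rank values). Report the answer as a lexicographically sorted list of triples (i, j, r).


Computing R[i][j] = min implied NW-rank bound (n=7, 21 conditions):

  row 1: 0  0  0  0  1  1  1
  row 2: 0  0  0  1  2  2  2
  row 3: 0  0  1  2  3  3  3
  row 4: 1  1  2  3  4  4  4
  row 5: 1  1  2  3  4  5  5
  row 6: 1  1  2  3  4  5  6
  row 7: 1  2  3  4  5  6  7

the unique w with this rank table is (5, 4, 3, 1, 6, 7, 2).

Rothe diagram D(w) (11 cells), 4 SE-corners (essential conditions):

[(1, 4, 0), (2, 3, 0), (3, 2, 0), (6, 2, 1)]


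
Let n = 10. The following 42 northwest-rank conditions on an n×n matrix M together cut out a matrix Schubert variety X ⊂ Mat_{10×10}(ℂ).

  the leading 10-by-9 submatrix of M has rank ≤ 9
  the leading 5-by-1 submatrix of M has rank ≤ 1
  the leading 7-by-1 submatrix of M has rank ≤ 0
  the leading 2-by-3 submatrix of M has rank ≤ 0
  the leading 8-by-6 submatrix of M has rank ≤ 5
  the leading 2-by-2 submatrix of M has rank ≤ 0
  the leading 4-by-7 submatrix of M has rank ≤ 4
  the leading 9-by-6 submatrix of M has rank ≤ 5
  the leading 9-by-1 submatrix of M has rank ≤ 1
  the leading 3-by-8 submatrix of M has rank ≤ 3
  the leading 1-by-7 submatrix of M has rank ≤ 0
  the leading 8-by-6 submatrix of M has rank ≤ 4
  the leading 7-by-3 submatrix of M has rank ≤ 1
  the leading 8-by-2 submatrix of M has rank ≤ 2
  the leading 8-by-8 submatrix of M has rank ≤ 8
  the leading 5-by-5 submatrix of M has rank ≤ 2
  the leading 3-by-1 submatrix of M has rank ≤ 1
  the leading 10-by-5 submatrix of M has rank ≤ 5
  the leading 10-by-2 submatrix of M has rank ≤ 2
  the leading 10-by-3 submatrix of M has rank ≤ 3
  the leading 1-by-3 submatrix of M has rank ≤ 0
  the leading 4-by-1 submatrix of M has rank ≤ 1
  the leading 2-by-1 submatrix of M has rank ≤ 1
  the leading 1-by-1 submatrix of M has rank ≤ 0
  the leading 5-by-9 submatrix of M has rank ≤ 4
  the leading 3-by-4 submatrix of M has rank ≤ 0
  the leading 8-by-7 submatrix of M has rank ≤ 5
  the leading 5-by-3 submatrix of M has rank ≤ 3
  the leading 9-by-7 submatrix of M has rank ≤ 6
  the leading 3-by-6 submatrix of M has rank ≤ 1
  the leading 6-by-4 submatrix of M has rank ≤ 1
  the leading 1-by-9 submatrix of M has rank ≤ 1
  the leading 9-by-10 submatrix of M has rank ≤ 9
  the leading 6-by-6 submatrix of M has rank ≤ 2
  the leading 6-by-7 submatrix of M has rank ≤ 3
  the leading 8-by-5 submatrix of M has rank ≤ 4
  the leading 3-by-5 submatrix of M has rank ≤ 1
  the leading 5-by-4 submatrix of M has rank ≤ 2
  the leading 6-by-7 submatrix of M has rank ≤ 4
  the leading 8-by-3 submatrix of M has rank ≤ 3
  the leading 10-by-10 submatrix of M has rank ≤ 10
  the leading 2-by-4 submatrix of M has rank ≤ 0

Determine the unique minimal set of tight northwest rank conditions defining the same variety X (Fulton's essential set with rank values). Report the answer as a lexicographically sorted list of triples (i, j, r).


Computing R[i][j] = min implied NW-rank bound (n=10, 42 conditions):

  row 1: 0 0 0 0 0 0 0 1 1 1
  row 2: 0 0 0 0 1 1 1 2 2 2
  row 3: 0 0 0 0 1 1 2 3 3 3
  row 4: 0 1 1 1 2 2 3 4 4 4
  row 5: 0 1 1 1 2 2 3 4 4 5
  row 6: 0 1 1 1 2 2 3 4 5 6
  row 7: 0 1 1 2 3 3 4 5 6 7
  row 8: 1 2 2 3 4 4 5 6 7 8
  row 9: 1 2 3 4 5 5 6 7 8 9
  row 10: 1 2 3 4 5 6 7 8 9 10

reading off 1-entries of Δ²R: w = (8, 5, 7, 2, 10, 9, 4, 1, 3, 6).

D(w) has 28 cells with 8 SE-corners; essential set:

[(1, 7, 0), (3, 4, 0), (3, 6, 1), (5, 9, 4), (6, 4, 1), (6, 6, 2), (7, 1, 0), (7, 3, 1)]


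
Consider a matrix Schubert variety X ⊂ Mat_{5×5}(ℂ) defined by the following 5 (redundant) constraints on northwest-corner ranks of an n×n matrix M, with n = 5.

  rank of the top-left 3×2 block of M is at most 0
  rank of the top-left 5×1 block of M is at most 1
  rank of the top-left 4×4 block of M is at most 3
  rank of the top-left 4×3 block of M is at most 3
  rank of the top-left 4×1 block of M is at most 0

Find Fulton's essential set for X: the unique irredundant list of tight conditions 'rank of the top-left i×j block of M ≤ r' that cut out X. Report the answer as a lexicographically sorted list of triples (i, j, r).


The tightest implied rank at each (i,j), from the 5 conditions:

  0 | 0 | 1 | 1 | 1
  0 | 0 | 1 | 2 | 2
  0 | 0 | 1 | 2 | 3
  0 | 1 | 2 | 3 | 4
  1 | 2 | 3 | 4 | 5

reading off 1-entries of Δ²R: w = (3, 4, 5, 2, 1).

Rothe diagram D(w) (7 cells), 2 SE-corners (essential conditions):

[(3, 2, 0), (4, 1, 0)]


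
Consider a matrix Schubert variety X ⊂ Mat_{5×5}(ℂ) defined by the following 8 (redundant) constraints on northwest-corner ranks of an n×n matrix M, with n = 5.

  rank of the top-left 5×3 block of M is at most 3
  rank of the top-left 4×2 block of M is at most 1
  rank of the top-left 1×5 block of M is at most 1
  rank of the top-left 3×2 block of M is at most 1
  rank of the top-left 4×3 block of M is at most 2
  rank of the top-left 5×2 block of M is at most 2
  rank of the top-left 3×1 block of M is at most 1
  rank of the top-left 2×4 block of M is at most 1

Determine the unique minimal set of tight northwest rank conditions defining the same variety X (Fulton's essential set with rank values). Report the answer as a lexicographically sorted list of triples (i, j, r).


Computing R[i][j] = min implied NW-rank bound (n=5, 8 conditions):

  1 1 1 1 1
  1 1 1 1 2
  1 1 2 2 3
  1 1 2 3 4
  1 2 3 4 5

hence w(1..5) = (1, 5, 3, 4, 2).

D(w) has 5 cells with 2 SE-corners; essential set:

[(2, 4, 1), (4, 2, 1)]


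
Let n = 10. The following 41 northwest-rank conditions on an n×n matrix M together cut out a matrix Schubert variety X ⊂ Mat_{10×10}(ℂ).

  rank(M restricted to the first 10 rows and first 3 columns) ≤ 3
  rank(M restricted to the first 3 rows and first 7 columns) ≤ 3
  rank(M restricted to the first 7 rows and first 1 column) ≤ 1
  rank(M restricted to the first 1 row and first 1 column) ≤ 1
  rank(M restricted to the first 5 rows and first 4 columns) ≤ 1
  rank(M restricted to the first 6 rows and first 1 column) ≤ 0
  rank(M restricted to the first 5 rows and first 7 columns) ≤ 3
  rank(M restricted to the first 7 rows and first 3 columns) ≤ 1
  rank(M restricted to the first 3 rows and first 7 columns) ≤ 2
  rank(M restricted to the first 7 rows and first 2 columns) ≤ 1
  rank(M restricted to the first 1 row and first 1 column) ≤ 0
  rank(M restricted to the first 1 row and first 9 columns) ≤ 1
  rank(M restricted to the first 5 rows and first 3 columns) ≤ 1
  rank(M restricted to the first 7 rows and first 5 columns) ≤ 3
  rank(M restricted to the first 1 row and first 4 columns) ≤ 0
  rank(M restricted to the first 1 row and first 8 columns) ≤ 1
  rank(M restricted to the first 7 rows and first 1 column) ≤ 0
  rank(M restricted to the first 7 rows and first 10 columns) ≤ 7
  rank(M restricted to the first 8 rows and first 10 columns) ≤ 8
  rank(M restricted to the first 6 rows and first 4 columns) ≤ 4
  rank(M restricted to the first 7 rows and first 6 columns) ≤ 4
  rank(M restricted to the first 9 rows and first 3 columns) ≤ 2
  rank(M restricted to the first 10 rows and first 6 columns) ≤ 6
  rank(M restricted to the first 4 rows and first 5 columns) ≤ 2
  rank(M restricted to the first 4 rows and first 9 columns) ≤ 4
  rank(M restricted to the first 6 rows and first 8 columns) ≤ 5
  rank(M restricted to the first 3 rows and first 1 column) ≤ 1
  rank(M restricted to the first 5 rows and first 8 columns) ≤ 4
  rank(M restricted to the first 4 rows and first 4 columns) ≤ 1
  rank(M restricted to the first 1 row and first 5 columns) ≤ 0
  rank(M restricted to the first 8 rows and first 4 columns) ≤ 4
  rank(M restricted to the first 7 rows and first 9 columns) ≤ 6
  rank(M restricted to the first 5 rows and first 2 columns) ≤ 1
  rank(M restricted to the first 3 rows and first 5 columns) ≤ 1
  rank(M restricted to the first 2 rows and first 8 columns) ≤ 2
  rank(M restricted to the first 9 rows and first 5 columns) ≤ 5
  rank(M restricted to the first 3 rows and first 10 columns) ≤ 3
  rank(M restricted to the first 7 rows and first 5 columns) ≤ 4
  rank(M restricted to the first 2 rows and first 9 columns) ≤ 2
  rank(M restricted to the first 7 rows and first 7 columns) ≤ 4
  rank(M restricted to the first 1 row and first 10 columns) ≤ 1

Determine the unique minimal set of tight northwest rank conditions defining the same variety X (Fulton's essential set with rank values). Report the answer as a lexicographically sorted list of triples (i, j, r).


Recovering R(i,j) via the rank-extension bound from the 41 conditions:

  R[1]: 0 | 0 | 0 | 0 | 0 | 1 | 1 | 1 | 1 | 1
  R[2]: 0 | 1 | 1 | 1 | 1 | 2 | 2 | 2 | 2 | 2
  R[3]: 0 | 1 | 1 | 1 | 1 | 2 | 2 | 3 | 3 | 3
  R[4]: 0 | 1 | 1 | 1 | 2 | 3 | 3 | 4 | 4 | 4
  R[5]: 0 | 1 | 1 | 1 | 2 | 3 | 3 | 4 | 5 | 5
  R[6]: 0 | 1 | 1 | 2 | 3 | 4 | 4 | 5 | 6 | 6
  R[7]: 0 | 1 | 1 | 2 | 3 | 4 | 4 | 5 | 6 | 7
  R[8]: 1 | 2 | 2 | 3 | 4 | 5 | 5 | 6 | 7 | 8
  R[9]: 1 | 2 | 2 | 3 | 4 | 5 | 6 | 7 | 8 | 9
  R[10]: 1 | 2 | 3 | 4 | 5 | 6 | 7 | 8 | 9 | 10

hence w(1..10) = (6, 2, 8, 5, 9, 4, 10, 1, 7, 3).

9 SE-corners of the 24-cell Rothe diagram give Ess(w):

[(1, 5, 0), (3, 5, 1), (3, 7, 2), (5, 4, 1), (5, 7, 3), (7, 1, 0), (7, 3, 1), (7, 7, 4), (9, 3, 2)]


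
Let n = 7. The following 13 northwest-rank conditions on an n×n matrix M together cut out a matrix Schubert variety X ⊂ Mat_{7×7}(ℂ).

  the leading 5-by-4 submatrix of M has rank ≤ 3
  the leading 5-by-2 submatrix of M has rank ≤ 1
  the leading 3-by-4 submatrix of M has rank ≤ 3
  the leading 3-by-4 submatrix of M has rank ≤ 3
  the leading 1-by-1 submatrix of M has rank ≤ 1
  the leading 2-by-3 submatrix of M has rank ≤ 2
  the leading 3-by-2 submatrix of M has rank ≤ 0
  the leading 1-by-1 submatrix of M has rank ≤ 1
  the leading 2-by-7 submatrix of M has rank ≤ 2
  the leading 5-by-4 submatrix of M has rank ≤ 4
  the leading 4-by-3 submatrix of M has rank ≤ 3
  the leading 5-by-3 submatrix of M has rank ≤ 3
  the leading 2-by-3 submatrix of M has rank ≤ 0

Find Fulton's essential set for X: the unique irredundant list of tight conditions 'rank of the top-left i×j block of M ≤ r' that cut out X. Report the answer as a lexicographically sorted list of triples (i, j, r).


Computing R[i][j] = min implied NW-rank bound (n=7, 13 conditions):

  R[1]: 0 0 0 1 1 1 1
  R[2]: 0 0 0 1 2 2 2
  R[3]: 0 0 1 2 3 3 3
  R[4]: 1 1 2 3 4 4 4
  R[5]: 1 1 2 3 4 5 5
  R[6]: 1 2 3 4 5 6 6
  R[7]: 1 2 3 4 5 6 7

hence w(1..7) = (4, 5, 3, 1, 6, 2, 7).

Fulton essential set (3 of the 9 Rothe cells):

[(2, 3, 0), (3, 2, 0), (5, 2, 1)]


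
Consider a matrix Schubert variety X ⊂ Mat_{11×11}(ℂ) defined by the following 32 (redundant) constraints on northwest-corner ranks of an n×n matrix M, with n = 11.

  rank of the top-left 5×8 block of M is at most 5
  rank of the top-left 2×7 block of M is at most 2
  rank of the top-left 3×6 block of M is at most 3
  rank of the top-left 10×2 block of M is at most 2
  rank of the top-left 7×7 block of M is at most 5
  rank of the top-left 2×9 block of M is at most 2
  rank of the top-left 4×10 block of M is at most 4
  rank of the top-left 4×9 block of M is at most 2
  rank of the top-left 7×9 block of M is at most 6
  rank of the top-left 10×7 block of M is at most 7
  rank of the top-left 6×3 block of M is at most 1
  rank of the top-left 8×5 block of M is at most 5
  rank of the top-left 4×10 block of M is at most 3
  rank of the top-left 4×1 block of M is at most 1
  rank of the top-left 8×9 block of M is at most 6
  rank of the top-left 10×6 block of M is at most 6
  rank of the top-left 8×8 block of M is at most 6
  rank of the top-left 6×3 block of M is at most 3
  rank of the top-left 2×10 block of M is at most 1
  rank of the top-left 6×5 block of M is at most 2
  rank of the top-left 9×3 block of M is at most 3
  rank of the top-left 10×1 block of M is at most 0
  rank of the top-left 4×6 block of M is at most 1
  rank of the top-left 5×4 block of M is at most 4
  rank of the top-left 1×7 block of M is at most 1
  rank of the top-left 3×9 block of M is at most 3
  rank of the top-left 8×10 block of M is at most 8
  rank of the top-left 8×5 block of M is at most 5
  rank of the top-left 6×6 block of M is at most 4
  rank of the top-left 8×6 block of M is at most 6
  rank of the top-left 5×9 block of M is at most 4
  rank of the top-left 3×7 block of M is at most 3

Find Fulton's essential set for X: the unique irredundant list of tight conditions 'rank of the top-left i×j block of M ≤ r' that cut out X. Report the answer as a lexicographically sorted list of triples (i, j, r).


Rank table r_w(11×11) implied by the 32 constraints:

  0, 1, 1, 1, 1, 1, 1, 1, 1, 1, 1
  0, 1, 1, 1, 1, 1, 1, 1, 1, 1, 2
  0, 1, 1, 1, 1, 1, 2, 2, 2, 2, 3
  0, 1, 1, 1, 1, 1, 2, 2, 2, 3, 4
  0, 1, 1, 2, 2, 2, 3, 3, 3, 4, 5
  0, 1, 1, 2, 2, 3, 4, 4, 4, 5, 6
  0, 1, 2, 3, 3, 4, 5, 5, 5, 6, 7
  0, 1, 2, 3, 4, 5, 6, 6, 6, 7, 8
  0, 1, 2, 3, 4, 5, 6, 7, 7, 8, 9
  0, 1, 2, 3, 4, 5, 6, 7, 8, 9, 10
  1, 2, 3, 4, 5, 6, 7, 8, 9, 10, 11

second differences of R give the permutation w = (2, 11, 7, 10, 4, 6, 3, 5, 8, 9, 1).

Rothe diagram D(w) (31 cells), 6 SE-corners (essential conditions):

[(2, 10, 1), (4, 6, 1), (4, 9, 2), (6, 3, 1), (6, 5, 2), (10, 1, 0)]


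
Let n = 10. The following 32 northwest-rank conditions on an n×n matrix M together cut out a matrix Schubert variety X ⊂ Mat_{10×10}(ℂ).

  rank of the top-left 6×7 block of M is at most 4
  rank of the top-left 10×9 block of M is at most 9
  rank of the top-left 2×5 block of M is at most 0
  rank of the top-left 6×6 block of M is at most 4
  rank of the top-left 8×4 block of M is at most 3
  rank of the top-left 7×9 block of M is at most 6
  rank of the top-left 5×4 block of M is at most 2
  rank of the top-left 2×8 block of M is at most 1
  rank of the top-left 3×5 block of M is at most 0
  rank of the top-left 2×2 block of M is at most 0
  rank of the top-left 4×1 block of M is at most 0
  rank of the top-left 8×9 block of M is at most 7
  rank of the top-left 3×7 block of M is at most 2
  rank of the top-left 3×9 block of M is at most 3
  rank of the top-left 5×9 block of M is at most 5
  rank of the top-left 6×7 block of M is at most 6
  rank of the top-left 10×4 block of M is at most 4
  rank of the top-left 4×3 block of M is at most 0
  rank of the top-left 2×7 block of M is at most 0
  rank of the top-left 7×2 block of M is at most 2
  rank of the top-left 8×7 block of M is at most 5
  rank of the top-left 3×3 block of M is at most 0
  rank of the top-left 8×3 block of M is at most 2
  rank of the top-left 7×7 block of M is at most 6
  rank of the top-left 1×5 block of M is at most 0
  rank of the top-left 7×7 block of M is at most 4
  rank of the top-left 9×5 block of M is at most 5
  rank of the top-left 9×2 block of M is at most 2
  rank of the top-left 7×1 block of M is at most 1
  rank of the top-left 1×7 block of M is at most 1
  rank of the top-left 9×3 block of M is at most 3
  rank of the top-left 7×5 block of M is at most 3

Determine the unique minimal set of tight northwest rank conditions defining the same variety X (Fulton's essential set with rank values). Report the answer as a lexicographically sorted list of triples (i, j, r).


Reconstructing r_w from the 32 given conditions:

  row 1: 0  0  0  0  0  0  0  1  1  1
  row 2: 0  0  0  0  0  0  0  1  2  2
  row 3: 0  0  0  0  0  1  1  2  3  3
  row 4: 0  0  0  1  1  2  2  3  4  4
  row 5: 1  1  1  2  2  3  3  4  5  5
  row 6: 1  2  2  3  3  4  4  5  6  6
  row 7: 1  2  2  3  3  4  4  5  6  7
  row 8: 1  2  2  3  4  5  5  6  7  8
  row 9: 1  2  3  4  5  6  6  7  8  9
  row 10: 1  2  3  4  5  6  7  8  9  10

so w = (8, 9, 6, 4, 1, 2, 10, 5, 3, 7).

Fulton essential set (6 of the 26 Rothe cells):

[(2, 7, 0), (3, 5, 0), (4, 3, 0), (7, 5, 3), (7, 7, 4), (8, 3, 2)]


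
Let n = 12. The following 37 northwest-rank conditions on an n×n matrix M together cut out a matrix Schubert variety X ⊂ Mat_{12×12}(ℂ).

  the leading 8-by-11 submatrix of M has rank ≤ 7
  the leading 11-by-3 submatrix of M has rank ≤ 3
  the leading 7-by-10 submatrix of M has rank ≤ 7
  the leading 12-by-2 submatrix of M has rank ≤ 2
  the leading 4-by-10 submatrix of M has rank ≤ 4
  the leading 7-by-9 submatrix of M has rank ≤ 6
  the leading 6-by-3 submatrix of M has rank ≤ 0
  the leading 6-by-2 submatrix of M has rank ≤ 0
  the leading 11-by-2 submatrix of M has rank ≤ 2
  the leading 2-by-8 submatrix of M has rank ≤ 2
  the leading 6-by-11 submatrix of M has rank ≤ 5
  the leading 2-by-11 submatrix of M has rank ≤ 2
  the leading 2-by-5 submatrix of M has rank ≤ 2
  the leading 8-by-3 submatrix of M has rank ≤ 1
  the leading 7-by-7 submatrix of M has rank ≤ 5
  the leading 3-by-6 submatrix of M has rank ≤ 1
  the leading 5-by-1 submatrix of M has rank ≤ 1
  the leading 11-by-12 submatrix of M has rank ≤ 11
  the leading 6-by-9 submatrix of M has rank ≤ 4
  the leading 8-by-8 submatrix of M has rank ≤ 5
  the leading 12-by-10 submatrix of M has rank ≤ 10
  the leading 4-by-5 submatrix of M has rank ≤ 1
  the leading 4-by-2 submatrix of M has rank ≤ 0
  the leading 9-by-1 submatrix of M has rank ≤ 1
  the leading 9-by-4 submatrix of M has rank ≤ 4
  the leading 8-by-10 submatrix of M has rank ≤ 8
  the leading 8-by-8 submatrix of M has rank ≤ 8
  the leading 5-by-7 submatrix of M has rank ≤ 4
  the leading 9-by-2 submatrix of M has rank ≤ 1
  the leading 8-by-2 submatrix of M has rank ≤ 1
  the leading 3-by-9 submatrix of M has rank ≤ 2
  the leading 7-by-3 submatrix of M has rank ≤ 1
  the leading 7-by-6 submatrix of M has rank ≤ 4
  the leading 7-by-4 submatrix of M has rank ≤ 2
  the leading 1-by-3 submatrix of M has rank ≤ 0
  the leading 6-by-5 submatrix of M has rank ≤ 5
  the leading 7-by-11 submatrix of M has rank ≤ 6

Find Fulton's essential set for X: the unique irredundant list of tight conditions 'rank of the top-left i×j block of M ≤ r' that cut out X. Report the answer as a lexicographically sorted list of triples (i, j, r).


The tightest implied rank at each (i,j), from the 37 conditions:

  0, 0, 0, 1, 1, 1, 1, 1, 1, 1, 1, 1
  0, 0, 0, 1, 1, 1, 2, 2, 2, 2, 2, 2
  0, 0, 0, 1, 1, 1, 2, 2, 2, 3, 3, 3
  0, 0, 0, 1, 1, 2, 3, 3, 3, 4, 4, 4
  0, 0, 0, 1, 2, 3, 4, 4, 4, 5, 5, 5
  0, 0, 0, 1, 2, 3, 4, 4, 4, 5, 5, 6
  1, 1, 1, 2, 3, 4, 5, 5, 5, 6, 6, 7
  1, 1, 1, 2, 3, 4, 5, 5, 6, 7, 7, 8
  1, 1, 2, 3, 4, 5, 6, 6, 7, 8, 8, 9
  1, 2, 3, 4, 5, 6, 7, 7, 8, 9, 9, 10
  1, 2, 3, 4, 5, 6, 7, 8, 9, 10, 10, 11
  1, 2, 3, 4, 5, 6, 7, 8, 9, 10, 11, 12

the unique w with this rank table is (4, 7, 10, 6, 5, 12, 1, 9, 3, 2, 8, 11).

|D(w)|=32, |Ess(w)|=9:

[(3, 6, 1), (3, 9, 2), (4, 5, 1), (6, 3, 0), (6, 9, 4), (6, 11, 5), (8, 3, 1), (8, 8, 5), (9, 2, 1)]


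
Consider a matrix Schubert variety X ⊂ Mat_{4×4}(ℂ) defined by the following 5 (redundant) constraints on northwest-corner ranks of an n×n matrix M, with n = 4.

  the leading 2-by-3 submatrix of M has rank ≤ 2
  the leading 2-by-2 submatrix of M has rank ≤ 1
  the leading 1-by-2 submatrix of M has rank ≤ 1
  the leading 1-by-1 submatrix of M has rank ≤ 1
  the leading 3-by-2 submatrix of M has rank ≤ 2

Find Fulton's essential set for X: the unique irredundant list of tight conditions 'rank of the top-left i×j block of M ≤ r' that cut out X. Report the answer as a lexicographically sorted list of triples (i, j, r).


Propagating the 5 rank bounds to every northwest block:

  1 1 1 1
  1 1 2 2
  1 2 3 3
  1 2 3 4

so w = (1, 3, 2, 4).

ℓ(w)=1; the 1 essential cell (i,j,r):

[(2, 2, 1)]


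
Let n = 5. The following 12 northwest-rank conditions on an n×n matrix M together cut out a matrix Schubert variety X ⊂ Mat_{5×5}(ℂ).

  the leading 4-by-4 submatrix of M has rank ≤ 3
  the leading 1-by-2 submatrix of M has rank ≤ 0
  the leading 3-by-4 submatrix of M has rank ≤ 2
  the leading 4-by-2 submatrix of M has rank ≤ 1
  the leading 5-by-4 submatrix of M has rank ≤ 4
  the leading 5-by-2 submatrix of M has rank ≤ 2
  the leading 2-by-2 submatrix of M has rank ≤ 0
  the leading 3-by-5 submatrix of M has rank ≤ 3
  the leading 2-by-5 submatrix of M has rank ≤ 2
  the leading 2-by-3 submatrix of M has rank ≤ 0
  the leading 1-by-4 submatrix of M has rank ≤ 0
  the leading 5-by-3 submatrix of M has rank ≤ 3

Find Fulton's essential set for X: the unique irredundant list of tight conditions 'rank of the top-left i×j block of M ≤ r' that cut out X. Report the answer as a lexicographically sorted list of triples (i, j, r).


Computing R[i][j] = min implied NW-rank bound (n=5, 12 conditions):

  row 1: 0 | 0 | 0 | 0 | 1
  row 2: 0 | 0 | 0 | 1 | 2
  row 3: 1 | 1 | 1 | 2 | 3
  row 4: 1 | 1 | 2 | 3 | 4
  row 5: 1 | 2 | 3 | 4 | 5

so w = (5, 4, 1, 3, 2).

Rothe diagram D(w) (8 cells), 3 SE-corners (essential conditions):

[(1, 4, 0), (2, 3, 0), (4, 2, 1)]


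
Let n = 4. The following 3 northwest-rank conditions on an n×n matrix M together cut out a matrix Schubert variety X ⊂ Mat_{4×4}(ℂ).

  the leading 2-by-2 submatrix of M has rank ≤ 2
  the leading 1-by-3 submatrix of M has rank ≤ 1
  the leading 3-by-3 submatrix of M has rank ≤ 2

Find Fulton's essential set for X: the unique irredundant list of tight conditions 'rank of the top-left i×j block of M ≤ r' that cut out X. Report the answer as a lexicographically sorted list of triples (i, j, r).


Rank table r_w(4×4) implied by the 3 constraints:

  1, 1, 1, 1
  1, 2, 2, 2
  1, 2, 2, 3
  1, 2, 3, 4

hence w(1..4) = (1, 2, 4, 3).

|D(w)|=1, |Ess(w)|=1:

[(3, 3, 2)]


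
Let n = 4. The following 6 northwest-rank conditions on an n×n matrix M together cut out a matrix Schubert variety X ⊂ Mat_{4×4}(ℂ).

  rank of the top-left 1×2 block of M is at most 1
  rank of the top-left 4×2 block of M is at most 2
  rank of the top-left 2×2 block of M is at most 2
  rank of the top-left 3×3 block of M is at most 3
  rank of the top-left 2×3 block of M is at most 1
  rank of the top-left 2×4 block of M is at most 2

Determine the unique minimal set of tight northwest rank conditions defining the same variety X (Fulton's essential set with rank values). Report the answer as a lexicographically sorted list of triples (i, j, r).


Computing R[i][j] = min implied NW-rank bound (n=4, 6 conditions):

  R[1]: 1 1 1 1
  R[2]: 1 1 1 2
  R[3]: 1 2 2 3
  R[4]: 1 2 3 4

so w = (1, 4, 2, 3).

Fulton essential set (1 of the 2 Rothe cells):

[(2, 3, 1)]


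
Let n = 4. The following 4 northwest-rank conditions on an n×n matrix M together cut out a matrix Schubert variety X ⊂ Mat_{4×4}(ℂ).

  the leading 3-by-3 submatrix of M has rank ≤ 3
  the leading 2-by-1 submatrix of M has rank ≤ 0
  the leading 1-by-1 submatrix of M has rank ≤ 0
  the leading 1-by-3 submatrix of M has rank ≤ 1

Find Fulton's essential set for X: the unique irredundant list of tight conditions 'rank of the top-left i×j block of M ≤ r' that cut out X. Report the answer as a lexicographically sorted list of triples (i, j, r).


The tightest implied rank at each (i,j), from the 4 conditions:

  0 | 1 | 1 | 1
  0 | 1 | 2 | 2
  1 | 2 | 3 | 3
  1 | 2 | 3 | 4

so w = (2, 3, 1, 4).

1 SE-corner of the 2-cell Rothe diagram gives Ess(w):

[(2, 1, 0)]


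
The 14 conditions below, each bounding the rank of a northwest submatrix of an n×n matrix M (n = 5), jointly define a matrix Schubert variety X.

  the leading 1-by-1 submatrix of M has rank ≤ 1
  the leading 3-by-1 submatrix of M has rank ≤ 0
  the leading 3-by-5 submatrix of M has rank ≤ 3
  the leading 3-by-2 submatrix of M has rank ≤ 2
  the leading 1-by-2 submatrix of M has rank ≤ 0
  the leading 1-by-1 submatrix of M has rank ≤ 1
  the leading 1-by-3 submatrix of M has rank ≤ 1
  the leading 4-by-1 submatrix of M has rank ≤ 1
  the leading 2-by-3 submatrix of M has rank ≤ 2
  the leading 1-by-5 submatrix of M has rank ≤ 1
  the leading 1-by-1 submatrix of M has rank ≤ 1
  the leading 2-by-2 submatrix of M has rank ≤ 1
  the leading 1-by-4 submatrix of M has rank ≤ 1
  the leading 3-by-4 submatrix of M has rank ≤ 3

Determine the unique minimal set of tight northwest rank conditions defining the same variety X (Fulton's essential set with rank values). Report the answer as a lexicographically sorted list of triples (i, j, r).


Computing R[i][j] = min implied NW-rank bound (n=5, 14 conditions):

  R[1]: 0 0 1 1 1
  R[2]: 0 1 2 2 2
  R[3]: 0 1 2 3 3
  R[4]: 1 2 3 4 4
  R[5]: 1 2 3 4 5

second differences of R give the permutation w = (3, 2, 4, 1, 5).

Fulton essential set (2 of the 4 Rothe cells):

[(1, 2, 0), (3, 1, 0)]


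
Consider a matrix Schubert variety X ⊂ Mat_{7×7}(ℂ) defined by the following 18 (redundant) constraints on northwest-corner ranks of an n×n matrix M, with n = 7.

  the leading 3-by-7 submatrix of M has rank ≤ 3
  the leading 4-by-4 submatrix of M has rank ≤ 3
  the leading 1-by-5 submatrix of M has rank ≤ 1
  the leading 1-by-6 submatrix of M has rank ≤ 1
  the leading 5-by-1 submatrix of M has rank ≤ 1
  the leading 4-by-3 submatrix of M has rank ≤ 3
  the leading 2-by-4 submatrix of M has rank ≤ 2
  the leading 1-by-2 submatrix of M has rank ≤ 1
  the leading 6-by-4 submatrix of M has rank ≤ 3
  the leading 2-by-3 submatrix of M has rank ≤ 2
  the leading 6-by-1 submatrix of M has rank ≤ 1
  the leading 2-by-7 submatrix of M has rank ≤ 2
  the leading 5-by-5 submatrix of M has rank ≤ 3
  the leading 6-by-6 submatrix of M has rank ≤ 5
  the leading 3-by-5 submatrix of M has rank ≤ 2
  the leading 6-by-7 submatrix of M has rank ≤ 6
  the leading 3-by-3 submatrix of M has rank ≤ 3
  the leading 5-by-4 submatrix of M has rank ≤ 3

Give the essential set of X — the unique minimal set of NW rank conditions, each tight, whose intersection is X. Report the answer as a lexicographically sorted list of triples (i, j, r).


Reconstructing r_w from the 18 given conditions:

  R[1]: 1  1  1  1  1  1  1
  R[2]: 1  2  2  2  2  2  2
  R[3]: 1  2  2  2  2  3  3
  R[4]: 1  2  3  3  3  4  4
  R[5]: 1  2  3  3  3  4  5
  R[6]: 1  2  3  3  4  5  6
  R[7]: 1  2  3  4  5  6  7

reading off 1-entries of Δ²R: w = (1, 2, 6, 3, 7, 5, 4).

3 SE-corners of the 6-cell Rothe diagram give Ess(w):

[(3, 5, 2), (5, 5, 3), (6, 4, 3)]


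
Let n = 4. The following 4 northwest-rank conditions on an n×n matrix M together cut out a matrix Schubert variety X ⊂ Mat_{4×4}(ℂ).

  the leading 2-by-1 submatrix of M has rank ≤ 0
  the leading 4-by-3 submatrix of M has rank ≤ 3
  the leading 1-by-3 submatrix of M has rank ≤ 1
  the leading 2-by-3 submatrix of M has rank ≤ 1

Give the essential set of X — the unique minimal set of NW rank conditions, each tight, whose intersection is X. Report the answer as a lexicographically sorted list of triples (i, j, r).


Rank table r_w(4×4) implied by the 4 constraints:

  i=1: 0 1 1 1
  i=2: 0 1 1 2
  i=3: 1 2 2 3
  i=4: 1 2 3 4

reading off 1-entries of Δ²R: w = (2, 4, 1, 3).

Rothe diagram D(w) (3 cells), 2 SE-corners (essential conditions):

[(2, 1, 0), (2, 3, 1)]


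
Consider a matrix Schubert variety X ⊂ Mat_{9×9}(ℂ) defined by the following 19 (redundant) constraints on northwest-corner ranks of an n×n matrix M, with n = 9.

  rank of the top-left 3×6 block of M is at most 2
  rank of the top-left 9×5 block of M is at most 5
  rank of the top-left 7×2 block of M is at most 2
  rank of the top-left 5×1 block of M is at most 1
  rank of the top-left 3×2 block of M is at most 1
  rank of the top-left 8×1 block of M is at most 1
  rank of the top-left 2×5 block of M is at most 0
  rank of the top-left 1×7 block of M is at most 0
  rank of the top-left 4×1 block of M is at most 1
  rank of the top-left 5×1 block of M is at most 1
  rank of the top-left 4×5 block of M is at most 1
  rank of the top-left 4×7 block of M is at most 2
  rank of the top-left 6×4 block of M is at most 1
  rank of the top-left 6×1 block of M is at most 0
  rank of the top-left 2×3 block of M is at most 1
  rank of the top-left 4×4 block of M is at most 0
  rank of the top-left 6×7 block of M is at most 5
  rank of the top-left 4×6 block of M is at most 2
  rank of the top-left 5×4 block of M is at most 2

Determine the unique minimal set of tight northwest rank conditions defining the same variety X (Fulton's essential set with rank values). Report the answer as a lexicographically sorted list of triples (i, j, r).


Recovering R(i,j) via the rank-extension bound from the 19 conditions:

  0 | 0 | 0 | 0 | 0 | 0 | 0 | 1 | 1
  0 | 0 | 0 | 0 | 0 | 1 | 1 | 2 | 2
  0 | 0 | 0 | 0 | 1 | 2 | 2 | 3 | 3
  0 | 0 | 0 | 0 | 1 | 2 | 2 | 3 | 4
  0 | 1 | 1 | 1 | 2 | 3 | 3 | 4 | 5
  0 | 1 | 1 | 1 | 2 | 3 | 4 | 5 | 6
  1 | 2 | 2 | 2 | 3 | 4 | 5 | 6 | 7
  1 | 2 | 3 | 3 | 4 | 5 | 6 | 7 | 8
  1 | 2 | 3 | 4 | 5 | 6 | 7 | 8 | 9

so w = (8, 6, 5, 9, 2, 7, 1, 3, 4).

6 SE-corners of the 25-cell Rothe diagram give Ess(w):

[(1, 7, 0), (2, 5, 0), (4, 4, 0), (4, 7, 2), (6, 1, 0), (6, 4, 1)]


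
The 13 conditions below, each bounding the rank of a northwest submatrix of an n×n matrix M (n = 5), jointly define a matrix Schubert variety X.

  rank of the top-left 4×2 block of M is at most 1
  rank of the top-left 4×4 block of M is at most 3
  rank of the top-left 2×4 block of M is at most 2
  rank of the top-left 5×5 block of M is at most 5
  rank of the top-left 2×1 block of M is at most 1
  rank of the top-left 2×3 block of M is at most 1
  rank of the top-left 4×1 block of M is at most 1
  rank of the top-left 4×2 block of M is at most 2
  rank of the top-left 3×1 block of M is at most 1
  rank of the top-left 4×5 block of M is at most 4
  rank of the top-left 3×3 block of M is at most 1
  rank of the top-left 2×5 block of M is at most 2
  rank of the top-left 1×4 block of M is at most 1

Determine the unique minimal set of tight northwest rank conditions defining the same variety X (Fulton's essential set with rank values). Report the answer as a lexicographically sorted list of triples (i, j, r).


Rank table r_w(5×5) implied by the 13 constraints:

  R[1]: 1  1  1  1  1
  R[2]: 1  1  1  2  2
  R[3]: 1  1  1  2  3
  R[4]: 1  1  2  3  4
  R[5]: 1  2  3  4  5

the unique w with this rank table is (1, 4, 5, 3, 2).

|D(w)|=5, |Ess(w)|=2:

[(3, 3, 1), (4, 2, 1)]


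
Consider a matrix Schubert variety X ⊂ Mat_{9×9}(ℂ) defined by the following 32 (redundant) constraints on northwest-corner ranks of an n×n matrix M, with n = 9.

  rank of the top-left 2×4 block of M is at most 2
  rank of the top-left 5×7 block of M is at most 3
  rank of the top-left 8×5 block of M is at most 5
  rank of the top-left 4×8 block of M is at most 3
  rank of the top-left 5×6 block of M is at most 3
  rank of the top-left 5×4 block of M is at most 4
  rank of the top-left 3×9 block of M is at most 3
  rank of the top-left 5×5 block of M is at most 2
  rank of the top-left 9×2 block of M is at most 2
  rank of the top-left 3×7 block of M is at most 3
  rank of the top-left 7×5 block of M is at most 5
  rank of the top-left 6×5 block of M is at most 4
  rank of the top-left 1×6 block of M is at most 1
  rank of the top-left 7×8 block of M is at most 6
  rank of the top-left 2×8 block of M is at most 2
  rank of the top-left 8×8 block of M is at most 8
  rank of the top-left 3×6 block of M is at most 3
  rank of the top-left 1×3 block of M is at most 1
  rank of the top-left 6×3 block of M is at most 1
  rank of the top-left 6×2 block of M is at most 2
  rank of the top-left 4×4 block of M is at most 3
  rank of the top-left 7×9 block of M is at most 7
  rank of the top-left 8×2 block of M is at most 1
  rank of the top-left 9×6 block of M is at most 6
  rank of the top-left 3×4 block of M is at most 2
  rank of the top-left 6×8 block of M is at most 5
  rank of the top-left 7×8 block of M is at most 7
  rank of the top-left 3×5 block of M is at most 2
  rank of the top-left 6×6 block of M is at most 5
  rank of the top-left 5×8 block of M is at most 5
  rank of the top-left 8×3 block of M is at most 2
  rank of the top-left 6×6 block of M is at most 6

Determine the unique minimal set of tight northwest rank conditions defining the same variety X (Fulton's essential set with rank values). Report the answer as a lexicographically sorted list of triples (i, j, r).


Propagating the 32 rank bounds to every northwest block:

  1 | 1 | 1 | 1 | 1 | 1 | 1 | 1 | 1
  1 | 1 | 1 | 2 | 2 | 2 | 2 | 2 | 2
  1 | 1 | 1 | 2 | 2 | 3 | 3 | 3 | 3
  1 | 1 | 1 | 2 | 2 | 3 | 3 | 3 | 4
  1 | 1 | 1 | 2 | 2 | 3 | 3 | 4 | 5
  1 | 1 | 1 | 2 | 3 | 4 | 4 | 5 | 6
  1 | 1 | 2 | 3 | 4 | 5 | 5 | 6 | 7
  1 | 1 | 2 | 3 | 4 | 5 | 6 | 7 | 8
  1 | 2 | 3 | 4 | 5 | 6 | 7 | 8 | 9

giving w = (1, 4, 6, 9, 8, 5, 3, 7, 2) via Δ²R.

Rothe diagram D(w) (18 cells), 5 SE-corners (essential conditions):

[(4, 8, 3), (5, 5, 2), (5, 7, 3), (6, 3, 1), (8, 2, 1)]


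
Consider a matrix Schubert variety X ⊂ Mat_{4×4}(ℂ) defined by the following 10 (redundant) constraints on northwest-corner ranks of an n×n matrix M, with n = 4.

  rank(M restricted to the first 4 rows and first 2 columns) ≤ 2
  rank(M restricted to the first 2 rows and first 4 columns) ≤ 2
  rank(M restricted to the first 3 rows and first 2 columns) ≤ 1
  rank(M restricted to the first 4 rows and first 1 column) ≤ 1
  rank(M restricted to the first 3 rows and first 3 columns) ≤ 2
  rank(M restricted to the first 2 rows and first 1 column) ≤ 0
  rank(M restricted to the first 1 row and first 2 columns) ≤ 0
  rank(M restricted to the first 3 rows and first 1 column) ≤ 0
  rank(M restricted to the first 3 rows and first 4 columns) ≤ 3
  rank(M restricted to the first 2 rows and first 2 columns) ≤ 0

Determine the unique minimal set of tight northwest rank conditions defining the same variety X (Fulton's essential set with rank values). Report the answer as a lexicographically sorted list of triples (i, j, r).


Recovering R(i,j) via the rank-extension bound from the 10 conditions:

  row 1: 0 | 0 | 1 | 1
  row 2: 0 | 0 | 1 | 2
  row 3: 0 | 1 | 2 | 3
  row 4: 1 | 2 | 3 | 4

giving w = (3, 4, 2, 1) via Δ²R.

Rothe diagram D(w) (5 cells), 2 SE-corners (essential conditions):

[(2, 2, 0), (3, 1, 0)]


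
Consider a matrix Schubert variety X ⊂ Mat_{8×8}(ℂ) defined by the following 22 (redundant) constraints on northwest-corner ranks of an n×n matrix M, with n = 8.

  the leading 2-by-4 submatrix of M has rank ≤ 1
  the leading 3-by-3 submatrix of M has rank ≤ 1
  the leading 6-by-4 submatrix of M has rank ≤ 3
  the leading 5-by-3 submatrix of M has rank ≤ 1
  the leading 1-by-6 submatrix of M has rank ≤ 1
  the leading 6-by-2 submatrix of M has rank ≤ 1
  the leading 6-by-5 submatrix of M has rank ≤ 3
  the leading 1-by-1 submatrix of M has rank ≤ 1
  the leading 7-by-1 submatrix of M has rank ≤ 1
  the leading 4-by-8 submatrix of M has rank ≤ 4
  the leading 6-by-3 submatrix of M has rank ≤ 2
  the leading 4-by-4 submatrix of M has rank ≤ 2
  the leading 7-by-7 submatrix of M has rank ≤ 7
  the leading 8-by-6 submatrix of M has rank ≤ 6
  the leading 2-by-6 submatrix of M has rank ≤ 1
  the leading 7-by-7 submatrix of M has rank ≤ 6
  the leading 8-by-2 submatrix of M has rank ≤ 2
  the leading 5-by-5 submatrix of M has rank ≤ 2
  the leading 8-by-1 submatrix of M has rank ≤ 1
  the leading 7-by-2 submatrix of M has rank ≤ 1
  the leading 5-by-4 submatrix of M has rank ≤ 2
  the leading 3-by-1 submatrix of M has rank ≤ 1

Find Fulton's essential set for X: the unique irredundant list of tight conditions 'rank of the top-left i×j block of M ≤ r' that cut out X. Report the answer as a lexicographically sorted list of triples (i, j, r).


Rank table r_w(8×8) implied by the 22 constraints:

  i=1: 1 | 1 | 1 | 1 | 1 | 1 | 1 | 1
  i=2: 1 | 1 | 1 | 1 | 1 | 1 | 2 | 2
  i=3: 1 | 1 | 1 | 2 | 2 | 2 | 3 | 3
  i=4: 1 | 1 | 1 | 2 | 2 | 3 | 4 | 4
  i=5: 1 | 1 | 1 | 2 | 2 | 3 | 4 | 5
  i=6: 1 | 1 | 2 | 3 | 3 | 4 | 5 | 6
  i=7: 1 | 1 | 2 | 3 | 4 | 5 | 6 | 7
  i=8: 1 | 2 | 3 | 4 | 5 | 6 | 7 | 8

so w = (1, 7, 4, 6, 8, 3, 5, 2).

|D(w)|=15, |Ess(w)|=4:

[(2, 6, 1), (5, 3, 1), (5, 5, 2), (7, 2, 1)]


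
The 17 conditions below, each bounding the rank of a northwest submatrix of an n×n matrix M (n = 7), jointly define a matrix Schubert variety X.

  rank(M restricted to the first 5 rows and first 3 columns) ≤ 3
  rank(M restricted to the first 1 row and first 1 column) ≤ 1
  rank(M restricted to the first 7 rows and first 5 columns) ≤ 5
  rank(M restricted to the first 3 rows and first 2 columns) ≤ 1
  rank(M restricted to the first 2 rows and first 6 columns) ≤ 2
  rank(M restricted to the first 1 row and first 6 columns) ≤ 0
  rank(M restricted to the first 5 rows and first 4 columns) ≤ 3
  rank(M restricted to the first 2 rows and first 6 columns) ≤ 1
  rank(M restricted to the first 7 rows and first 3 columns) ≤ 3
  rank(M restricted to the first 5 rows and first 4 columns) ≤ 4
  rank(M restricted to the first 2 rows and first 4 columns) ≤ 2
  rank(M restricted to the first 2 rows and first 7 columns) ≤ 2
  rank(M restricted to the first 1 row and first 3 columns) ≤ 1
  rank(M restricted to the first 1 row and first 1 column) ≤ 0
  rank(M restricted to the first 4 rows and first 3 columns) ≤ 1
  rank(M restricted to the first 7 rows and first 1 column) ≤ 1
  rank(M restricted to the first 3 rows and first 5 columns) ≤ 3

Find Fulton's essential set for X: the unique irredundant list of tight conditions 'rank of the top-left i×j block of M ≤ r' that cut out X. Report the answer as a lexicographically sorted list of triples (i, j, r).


Reconstructing r_w from the 17 given conditions:

  i=1: 0  0  0  0  0  0  1
  i=2: 1  1  1  1  1  1  2
  i=3: 1  1  1  2  2  2  3
  i=4: 1  1  1  2  3  3  4
  i=5: 1  2  2  3  4  4  5
  i=6: 1  2  3  4  5  5  6
  i=7: 1  2  3  4  5  6  7

giving w = (7, 1, 4, 5, 2, 3, 6) via Δ²R.

ℓ(w)=10; the 2 essential cells (i,j,r):

[(1, 6, 0), (4, 3, 1)]


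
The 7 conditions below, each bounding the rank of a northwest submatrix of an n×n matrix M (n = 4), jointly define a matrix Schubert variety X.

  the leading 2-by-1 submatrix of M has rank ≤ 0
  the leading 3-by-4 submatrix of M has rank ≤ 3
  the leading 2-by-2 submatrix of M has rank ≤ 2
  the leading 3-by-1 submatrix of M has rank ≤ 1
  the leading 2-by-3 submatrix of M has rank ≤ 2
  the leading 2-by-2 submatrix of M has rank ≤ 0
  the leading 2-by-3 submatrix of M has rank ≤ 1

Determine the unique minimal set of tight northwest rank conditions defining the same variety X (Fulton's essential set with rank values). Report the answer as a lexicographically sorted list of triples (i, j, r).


Recovering R(i,j) via the rank-extension bound from the 7 conditions:

  i=1: 0 0 1 1
  i=2: 0 0 1 2
  i=3: 1 1 2 3
  i=4: 1 2 3 4

giving w = (3, 4, 1, 2) via Δ²R.

D(w) has 4 cells with 1 SE-corner; essential set:

[(2, 2, 0)]
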